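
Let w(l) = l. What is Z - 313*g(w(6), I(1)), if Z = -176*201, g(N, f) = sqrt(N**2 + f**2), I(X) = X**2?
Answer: -35376 - 313*sqrt(37) ≈ -37280.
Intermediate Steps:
Z = -35376
Z - 313*g(w(6), I(1)) = -35376 - 313*sqrt(6**2 + (1**2)**2) = -35376 - 313*sqrt(36 + 1**2) = -35376 - 313*sqrt(36 + 1) = -35376 - 313*sqrt(37)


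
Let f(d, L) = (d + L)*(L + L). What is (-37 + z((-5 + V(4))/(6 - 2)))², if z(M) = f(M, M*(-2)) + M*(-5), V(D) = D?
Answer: 5041/4 ≈ 1260.3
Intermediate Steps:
f(d, L) = 2*L*(L + d) (f(d, L) = (L + d)*(2*L) = 2*L*(L + d))
z(M) = -5*M + 4*M² (z(M) = 2*(M*(-2))*(M*(-2) + M) + M*(-5) = 2*(-2*M)*(-2*M + M) - 5*M = 2*(-2*M)*(-M) - 5*M = 4*M² - 5*M = -5*M + 4*M²)
(-37 + z((-5 + V(4))/(6 - 2)))² = (-37 + ((-5 + 4)/(6 - 2))*(-5 + 4*((-5 + 4)/(6 - 2))))² = (-37 + (-1/4)*(-5 + 4*(-1/4)))² = (-37 + (-1*¼)*(-5 + 4*(-1*¼)))² = (-37 - (-5 + 4*(-¼))/4)² = (-37 - (-5 - 1)/4)² = (-37 - ¼*(-6))² = (-37 + 3/2)² = (-71/2)² = 5041/4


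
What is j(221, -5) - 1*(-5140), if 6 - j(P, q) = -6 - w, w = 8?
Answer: 5160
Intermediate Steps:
j(P, q) = 20 (j(P, q) = 6 - (-6 - 1*8) = 6 - (-6 - 8) = 6 - 1*(-14) = 6 + 14 = 20)
j(221, -5) - 1*(-5140) = 20 - 1*(-5140) = 20 + 5140 = 5160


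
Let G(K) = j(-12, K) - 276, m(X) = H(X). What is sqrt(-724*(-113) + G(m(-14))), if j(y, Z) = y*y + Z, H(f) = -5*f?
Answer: 5*sqrt(3270) ≈ 285.92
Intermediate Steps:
m(X) = -5*X
j(y, Z) = Z + y**2 (j(y, Z) = y**2 + Z = Z + y**2)
G(K) = -132 + K (G(K) = (K + (-12)**2) - 276 = (K + 144) - 276 = (144 + K) - 276 = -132 + K)
sqrt(-724*(-113) + G(m(-14))) = sqrt(-724*(-113) + (-132 - 5*(-14))) = sqrt(81812 + (-132 + 70)) = sqrt(81812 - 62) = sqrt(81750) = 5*sqrt(3270)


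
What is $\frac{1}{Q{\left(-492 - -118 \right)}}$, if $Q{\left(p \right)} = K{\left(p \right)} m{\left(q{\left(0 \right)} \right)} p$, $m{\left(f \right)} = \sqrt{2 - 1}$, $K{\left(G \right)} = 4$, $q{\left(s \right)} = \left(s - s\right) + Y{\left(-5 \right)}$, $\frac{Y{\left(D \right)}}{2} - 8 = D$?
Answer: $- \frac{1}{1496} \approx -0.00066845$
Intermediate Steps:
$Y{\left(D \right)} = 16 + 2 D$
$q{\left(s \right)} = 6$ ($q{\left(s \right)} = \left(s - s\right) + \left(16 + 2 \left(-5\right)\right) = 0 + \left(16 - 10\right) = 0 + 6 = 6$)
$m{\left(f \right)} = 1$ ($m{\left(f \right)} = \sqrt{1} = 1$)
$Q{\left(p \right)} = 4 p$ ($Q{\left(p \right)} = 4 \cdot 1 p = 4 p$)
$\frac{1}{Q{\left(-492 - -118 \right)}} = \frac{1}{4 \left(-492 - -118\right)} = \frac{1}{4 \left(-492 + 118\right)} = \frac{1}{4 \left(-374\right)} = \frac{1}{-1496} = - \frac{1}{1496}$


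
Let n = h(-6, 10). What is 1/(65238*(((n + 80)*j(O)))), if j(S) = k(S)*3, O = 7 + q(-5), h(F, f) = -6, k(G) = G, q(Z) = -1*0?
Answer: 1/101379852 ≈ 9.8639e-9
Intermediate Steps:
q(Z) = 0
n = -6
O = 7 (O = 7 + 0 = 7)
j(S) = 3*S (j(S) = S*3 = 3*S)
1/(65238*(((n + 80)*j(O)))) = 1/(65238*(((-6 + 80)*(3*7)))) = 1/(65238*((74*21))) = (1/65238)/1554 = (1/65238)*(1/1554) = 1/101379852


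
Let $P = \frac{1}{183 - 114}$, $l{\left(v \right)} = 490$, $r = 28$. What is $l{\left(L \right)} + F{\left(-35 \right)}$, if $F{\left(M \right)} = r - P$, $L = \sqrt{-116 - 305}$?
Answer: $\frac{35741}{69} \approx 517.99$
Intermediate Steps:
$L = i \sqrt{421}$ ($L = \sqrt{-421} = i \sqrt{421} \approx 20.518 i$)
$P = \frac{1}{69} \approx 0.014493$
$F{\left(M \right)} = \frac{1931}{69}$ ($F{\left(M \right)} = 28 - \frac{1}{69} = \frac{1931}{69}$)
$l{\left(L \right)} + F{\left(-35 \right)} = 490 + \frac{1931}{69} = \frac{35741}{69}$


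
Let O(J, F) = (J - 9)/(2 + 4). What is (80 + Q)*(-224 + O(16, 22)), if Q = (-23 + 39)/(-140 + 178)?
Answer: -1021468/57 ≈ -17921.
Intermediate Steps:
O(J, F) = -3/2 + J/6 (O(J, F) = (-9 + J)/6 = (-9 + J)*(⅙) = -3/2 + J/6)
Q = 8/19 (Q = 16/38 = 16*(1/38) = 8/19 ≈ 0.42105)
(80 + Q)*(-224 + O(16, 22)) = (80 + 8/19)*(-224 + (-3/2 + (⅙)*16)) = 1528*(-224 + (-3/2 + 8/3))/19 = 1528*(-224 + 7/6)/19 = (1528/19)*(-1337/6) = -1021468/57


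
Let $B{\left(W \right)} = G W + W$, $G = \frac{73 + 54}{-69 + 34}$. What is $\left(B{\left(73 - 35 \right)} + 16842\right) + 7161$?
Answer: $\frac{836609}{35} \approx 23903.0$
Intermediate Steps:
$G = - \frac{127}{35}$ ($G = \frac{127}{-35} = 127 \left(- \frac{1}{35}\right) = - \frac{127}{35} \approx -3.6286$)
$B{\left(W \right)} = - \frac{92 W}{35}$ ($B{\left(W \right)} = - \frac{127 W}{35} + W = - \frac{92 W}{35}$)
$\left(B{\left(73 - 35 \right)} + 16842\right) + 7161 = \left(- \frac{92 \left(73 - 35\right)}{35} + 16842\right) + 7161 = \left(\left(- \frac{92}{35}\right) 38 + 16842\right) + 7161 = \left(- \frac{3496}{35} + 16842\right) + 7161 = \frac{585974}{35} + 7161 = \frac{836609}{35}$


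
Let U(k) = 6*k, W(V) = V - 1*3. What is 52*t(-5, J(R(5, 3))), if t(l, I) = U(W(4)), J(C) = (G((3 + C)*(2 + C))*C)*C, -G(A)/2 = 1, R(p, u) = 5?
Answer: 312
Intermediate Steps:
W(V) = -3 + V (W(V) = V - 3 = -3 + V)
G(A) = -2 (G(A) = -2*1 = -2)
J(C) = -2*C² (J(C) = (-2*C)*C = -2*C²)
t(l, I) = 6 (t(l, I) = 6*(-3 + 4) = 6*1 = 6)
52*t(-5, J(R(5, 3))) = 52*6 = 312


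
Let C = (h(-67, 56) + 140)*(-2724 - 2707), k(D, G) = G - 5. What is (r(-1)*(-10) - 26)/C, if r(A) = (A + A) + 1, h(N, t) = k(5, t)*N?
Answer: -16/17797387 ≈ -8.9901e-7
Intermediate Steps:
k(D, G) = -5 + G
h(N, t) = N*(-5 + t) (h(N, t) = (-5 + t)*N = N*(-5 + t))
C = 17797387 (C = (-67*(-5 + 56) + 140)*(-2724 - 2707) = (-67*51 + 140)*(-5431) = (-3417 + 140)*(-5431) = -3277*(-5431) = 17797387)
r(A) = 1 + 2*A (r(A) = 2*A + 1 = 1 + 2*A)
(r(-1)*(-10) - 26)/C = ((1 + 2*(-1))*(-10) - 26)/17797387 = ((1 - 2)*(-10) - 26)*(1/17797387) = (-1*(-10) - 26)*(1/17797387) = (10 - 26)*(1/17797387) = -16*1/17797387 = -16/17797387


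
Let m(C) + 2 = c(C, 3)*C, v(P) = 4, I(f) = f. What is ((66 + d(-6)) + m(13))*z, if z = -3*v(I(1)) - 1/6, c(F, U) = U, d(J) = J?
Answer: -7081/6 ≈ -1180.2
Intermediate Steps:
m(C) = -2 + 3*C
z = -73/6 (z = -3*4 - 1/6 = -12 - 1*⅙ = -12 - ⅙ = -73/6 ≈ -12.167)
((66 + d(-6)) + m(13))*z = ((66 - 6) + (-2 + 3*13))*(-73/6) = (60 + (-2 + 39))*(-73/6) = (60 + 37)*(-73/6) = 97*(-73/6) = -7081/6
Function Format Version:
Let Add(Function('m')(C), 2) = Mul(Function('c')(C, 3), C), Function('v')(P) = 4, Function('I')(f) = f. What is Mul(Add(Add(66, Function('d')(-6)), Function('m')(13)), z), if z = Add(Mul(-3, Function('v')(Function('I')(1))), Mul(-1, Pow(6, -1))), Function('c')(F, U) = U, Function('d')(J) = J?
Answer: Rational(-7081, 6) ≈ -1180.2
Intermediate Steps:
Function('m')(C) = Add(-2, Mul(3, C))
z = Rational(-73, 6) (z = Add(Mul(-3, 4), Mul(-1, Pow(6, -1))) = Add(-12, Mul(-1, Rational(1, 6))) = Add(-12, Rational(-1, 6)) = Rational(-73, 6) ≈ -12.167)
Mul(Add(Add(66, Function('d')(-6)), Function('m')(13)), z) = Mul(Add(Add(66, -6), Add(-2, Mul(3, 13))), Rational(-73, 6)) = Mul(Add(60, Add(-2, 39)), Rational(-73, 6)) = Mul(Add(60, 37), Rational(-73, 6)) = Mul(97, Rational(-73, 6)) = Rational(-7081, 6)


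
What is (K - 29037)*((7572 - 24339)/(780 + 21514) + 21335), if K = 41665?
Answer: 3003100815022/11147 ≈ 2.6941e+8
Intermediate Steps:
(K - 29037)*((7572 - 24339)/(780 + 21514) + 21335) = (41665 - 29037)*((7572 - 24339)/(780 + 21514) + 21335) = 12628*(-16767/22294 + 21335) = 12628*(475625723/22294) = 3003100815022/11147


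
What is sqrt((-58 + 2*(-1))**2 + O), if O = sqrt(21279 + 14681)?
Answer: sqrt(3600 + 2*sqrt(8990)) ≈ 61.560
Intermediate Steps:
O = 2*sqrt(8990) (O = sqrt(35960) = 2*sqrt(8990) ≈ 189.63)
sqrt((-58 + 2*(-1))**2 + O) = sqrt((-58 + 2*(-1))**2 + 2*sqrt(8990)) = sqrt((-58 - 2)**2 + 2*sqrt(8990)) = sqrt((-60)**2 + 2*sqrt(8990)) = sqrt(3600 + 2*sqrt(8990))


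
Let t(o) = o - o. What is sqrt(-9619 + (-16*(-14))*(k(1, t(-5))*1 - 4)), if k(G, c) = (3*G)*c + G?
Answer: I*sqrt(10291) ≈ 101.44*I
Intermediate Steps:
t(o) = 0
k(G, c) = G + 3*G*c (k(G, c) = 3*G*c + G = G + 3*G*c)
sqrt(-9619 + (-16*(-14))*(k(1, t(-5))*1 - 4)) = sqrt(-9619 + (-16*(-14))*((1*(1 + 3*0))*1 - 4)) = sqrt(-9619 + 224*((1*(1 + 0))*1 - 4)) = sqrt(-9619 + 224*((1*1)*1 - 4)) = sqrt(-9619 + 224*(1*1 - 4)) = sqrt(-9619 + 224*(1 - 4)) = sqrt(-9619 + 224*(-3)) = sqrt(-9619 - 672) = sqrt(-10291) = I*sqrt(10291)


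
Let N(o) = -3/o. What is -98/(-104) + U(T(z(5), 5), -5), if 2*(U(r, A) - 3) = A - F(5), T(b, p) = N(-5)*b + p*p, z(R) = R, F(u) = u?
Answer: -55/52 ≈ -1.0577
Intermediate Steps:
T(b, p) = p**2 + 3*b/5 (T(b, p) = (-3/(-5))*b + p*p = (-3*(-1/5))*b + p**2 = 3*b/5 + p**2 = p**2 + 3*b/5)
U(r, A) = 1/2 + A/2 (U(r, A) = 3 + (A - 1*5)/2 = 3 + (A - 5)/2 = 3 + (-5 + A)/2 = 3 + (-5/2 + A/2) = 1/2 + A/2)
-98/(-104) + U(T(z(5), 5), -5) = -98/(-104) + (1/2 + (1/2)*(-5)) = -1/104*(-98) + (1/2 - 5/2) = 49/52 - 2 = -55/52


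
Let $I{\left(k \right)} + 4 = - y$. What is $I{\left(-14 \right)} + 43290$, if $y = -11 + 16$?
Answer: $43281$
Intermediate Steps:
$y = 5$
$I{\left(k \right)} = -9$ ($I{\left(k \right)} = -4 - 5 = -9$)
$I{\left(-14 \right)} + 43290 = -9 + 43290 = 43281$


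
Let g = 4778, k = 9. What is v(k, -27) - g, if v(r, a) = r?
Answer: -4769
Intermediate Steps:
v(k, -27) - g = 9 - 1*4778 = 9 - 4778 = -4769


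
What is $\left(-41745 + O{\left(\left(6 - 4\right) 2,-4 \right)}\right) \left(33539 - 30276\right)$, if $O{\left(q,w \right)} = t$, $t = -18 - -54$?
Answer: $-136096467$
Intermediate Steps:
$t = 36$ ($t = -18 + 54 = 36$)
$O{\left(q,w \right)} = 36$
$\left(-41745 + O{\left(\left(6 - 4\right) 2,-4 \right)}\right) \left(33539 - 30276\right) = \left(-41745 + 36\right) \left(33539 - 30276\right) = \left(-41709\right) 3263 = -136096467$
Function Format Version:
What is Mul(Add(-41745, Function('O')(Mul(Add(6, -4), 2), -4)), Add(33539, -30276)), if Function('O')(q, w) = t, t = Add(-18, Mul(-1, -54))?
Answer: -136096467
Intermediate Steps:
t = 36 (t = Add(-18, 54) = 36)
Function('O')(q, w) = 36
Mul(Add(-41745, Function('O')(Mul(Add(6, -4), 2), -4)), Add(33539, -30276)) = Mul(Add(-41745, 36), Add(33539, -30276)) = Mul(-41709, 3263) = -136096467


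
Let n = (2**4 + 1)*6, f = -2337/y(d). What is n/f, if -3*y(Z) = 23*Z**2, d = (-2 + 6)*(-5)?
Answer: 312800/2337 ≈ 133.85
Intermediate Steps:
d = -20 (d = 4*(-5) = -20)
y(Z) = -23*Z**2/3
f = 7011/9200 (f = -2337/((-23/3*(-20)**2)) = -2337/((-23/3*400)) = -2337/(-9200/3) = -2337*(-3/9200) = 7011/9200 ≈ 0.76206)
n = 102 (n = (16 + 1)*6 = 17*6 = 102)
n/f = 102/(7011/9200) = 102*(9200/7011) = 312800/2337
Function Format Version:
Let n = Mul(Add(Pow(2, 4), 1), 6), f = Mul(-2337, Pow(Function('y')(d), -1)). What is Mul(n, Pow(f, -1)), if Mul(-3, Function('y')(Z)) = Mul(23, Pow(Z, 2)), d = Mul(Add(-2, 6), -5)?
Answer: Rational(312800, 2337) ≈ 133.85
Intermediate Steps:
d = -20 (d = Mul(4, -5) = -20)
Function('y')(Z) = Mul(Rational(-23, 3), Pow(Z, 2)) (Function('y')(Z) = Mul(Rational(-1, 3), Mul(23, Pow(Z, 2))) = Mul(Rational(-23, 3), Pow(Z, 2)))
f = Rational(7011, 9200) (f = Mul(-2337, Pow(Mul(Rational(-23, 3), Pow(-20, 2)), -1)) = Mul(-2337, Pow(Mul(Rational(-23, 3), 400), -1)) = Mul(-2337, Pow(Rational(-9200, 3), -1)) = Mul(-2337, Rational(-3, 9200)) = Rational(7011, 9200) ≈ 0.76206)
n = 102 (n = Mul(Add(16, 1), 6) = Mul(17, 6) = 102)
Mul(n, Pow(f, -1)) = Mul(102, Pow(Rational(7011, 9200), -1)) = Mul(102, Rational(9200, 7011)) = Rational(312800, 2337)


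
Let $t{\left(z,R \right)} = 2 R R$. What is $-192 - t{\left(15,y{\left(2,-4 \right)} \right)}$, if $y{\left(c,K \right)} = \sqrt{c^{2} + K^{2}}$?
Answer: $-232$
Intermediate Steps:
$y{\left(c,K \right)} = \sqrt{K^{2} + c^{2}}$
$t{\left(z,R \right)} = 2 R^{2}$
$-192 - t{\left(15,y{\left(2,-4 \right)} \right)} = -192 - 2 \left(\sqrt{\left(-4\right)^{2} + 2^{2}}\right)^{2} = -192 - 2 \left(\sqrt{16 + 4}\right)^{2} = -192 - 2 \left(\sqrt{20}\right)^{2} = -192 - 2 \left(2 \sqrt{5}\right)^{2} = -192 - 2 \cdot 20 = -192 - 40 = -232$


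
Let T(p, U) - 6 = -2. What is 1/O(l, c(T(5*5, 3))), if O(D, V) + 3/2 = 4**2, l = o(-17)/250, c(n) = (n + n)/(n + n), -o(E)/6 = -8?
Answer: 2/29 ≈ 0.068966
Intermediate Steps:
T(p, U) = 4 (T(p, U) = 6 - 2 = 4)
o(E) = 48 (o(E) = -6*(-8) = 48)
c(n) = 1 (c(n) = (2*n)/((2*n)) = (2*n)*(1/(2*n)) = 1)
l = 24/125 (l = 48/250 = 48*(1/250) = 24/125 ≈ 0.19200)
O(D, V) = 29/2 (O(D, V) = -3/2 + 4**2 = -3/2 + 16 = 29/2)
1/O(l, c(T(5*5, 3))) = 1/(29/2) = 2/29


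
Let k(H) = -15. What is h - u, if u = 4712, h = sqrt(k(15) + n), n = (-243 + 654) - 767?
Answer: -4712 + I*sqrt(371) ≈ -4712.0 + 19.261*I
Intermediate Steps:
n = -356 (n = 411 - 767 = -356)
h = I*sqrt(371) (h = sqrt(-15 - 356) = sqrt(-371) = I*sqrt(371) ≈ 19.261*I)
h - u = I*sqrt(371) - 1*4712 = I*sqrt(371) - 4712 = -4712 + I*sqrt(371)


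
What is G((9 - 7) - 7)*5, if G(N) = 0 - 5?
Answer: -25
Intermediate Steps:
G(N) = -5
G((9 - 7) - 7)*5 = -5*5 = -25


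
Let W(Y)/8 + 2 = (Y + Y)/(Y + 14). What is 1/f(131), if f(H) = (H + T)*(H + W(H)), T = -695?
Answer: -145/10586844 ≈ -1.3696e-5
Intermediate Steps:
W(Y) = -16 + 16*Y/(14 + Y) (W(Y) = -16 + 8*((Y + Y)/(Y + 14)) = -16 + 8*((2*Y)/(14 + Y)) = -16 + 8*(2*Y/(14 + Y)) = -16 + 16*Y/(14 + Y))
f(H) = (-695 + H)*(H - 224/(14 + H)) (f(H) = (H - 695)*(H - 224/(14 + H)) = (-695 + H)*(H - 224/(14 + H)))
1/f(131) = 1/((155680 - 224*131 + 131*(-695 + 131)*(14 + 131))/(14 + 131)) = 1/((155680 - 29344 + 131*(-564)*145)/145) = 1/((155680 - 29344 - 10713180)/145) = 1/((1/145)*(-10586844)) = 1/(-10586844/145) = -145/10586844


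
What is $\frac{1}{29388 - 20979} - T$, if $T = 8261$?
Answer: $- \frac{69466748}{8409} \approx -8261.0$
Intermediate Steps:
$\frac{1}{29388 - 20979} - T = \frac{1}{29388 - 20979} - 8261 = \frac{1}{8409} - 8261 = - \frac{69466748}{8409}$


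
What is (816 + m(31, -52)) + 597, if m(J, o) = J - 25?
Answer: 1419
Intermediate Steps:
m(J, o) = -25 + J
(816 + m(31, -52)) + 597 = (816 + (-25 + 31)) + 597 = (816 + 6) + 597 = 822 + 597 = 1419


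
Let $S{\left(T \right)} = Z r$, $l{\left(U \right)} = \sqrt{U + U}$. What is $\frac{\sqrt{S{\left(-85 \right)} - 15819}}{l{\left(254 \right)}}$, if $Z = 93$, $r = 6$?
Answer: $\frac{i \sqrt{1938147}}{254} \approx 5.481 i$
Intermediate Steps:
$l{\left(U \right)} = \sqrt{2} \sqrt{U}$ ($l{\left(U \right)} = \sqrt{2 U} = \sqrt{2} \sqrt{U}$)
$S{\left(T \right)} = 558$ ($S{\left(T \right)} = 93 \cdot 6 = 558$)
$\frac{\sqrt{S{\left(-85 \right)} - 15819}}{l{\left(254 \right)}} = \frac{\sqrt{558 - 15819}}{\sqrt{2} \sqrt{254}} = \frac{\sqrt{-15261}}{2 \sqrt{127}} = i \sqrt{15261} \frac{\sqrt{127}}{254} = \frac{i \sqrt{1938147}}{254}$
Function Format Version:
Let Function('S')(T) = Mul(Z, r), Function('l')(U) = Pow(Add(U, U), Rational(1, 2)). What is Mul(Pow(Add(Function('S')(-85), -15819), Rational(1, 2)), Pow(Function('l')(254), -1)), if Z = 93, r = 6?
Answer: Mul(Rational(1, 254), I, Pow(1938147, Rational(1, 2))) ≈ Mul(5.4810, I)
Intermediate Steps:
Function('l')(U) = Mul(Pow(2, Rational(1, 2)), Pow(U, Rational(1, 2))) (Function('l')(U) = Pow(Mul(2, U), Rational(1, 2)) = Mul(Pow(2, Rational(1, 2)), Pow(U, Rational(1, 2))))
Function('S')(T) = 558 (Function('S')(T) = Mul(93, 6) = 558)
Mul(Pow(Add(Function('S')(-85), -15819), Rational(1, 2)), Pow(Function('l')(254), -1)) = Mul(Pow(Add(558, -15819), Rational(1, 2)), Pow(Mul(Pow(2, Rational(1, 2)), Pow(254, Rational(1, 2))), -1)) = Mul(Pow(-15261, Rational(1, 2)), Pow(Mul(2, Pow(127, Rational(1, 2))), -1)) = Mul(Mul(I, Pow(15261, Rational(1, 2))), Mul(Rational(1, 254), Pow(127, Rational(1, 2)))) = Mul(Rational(1, 254), I, Pow(1938147, Rational(1, 2)))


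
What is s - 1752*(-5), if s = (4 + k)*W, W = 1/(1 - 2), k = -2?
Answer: 8758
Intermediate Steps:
W = -1 (W = 1/(-1) = -1)
s = -2 (s = (4 - 2)*(-1) = 2*(-1) = -2)
s - 1752*(-5) = -2 - 1752*(-5) = -2 - 146*(-60) = -2 + 8760 = 8758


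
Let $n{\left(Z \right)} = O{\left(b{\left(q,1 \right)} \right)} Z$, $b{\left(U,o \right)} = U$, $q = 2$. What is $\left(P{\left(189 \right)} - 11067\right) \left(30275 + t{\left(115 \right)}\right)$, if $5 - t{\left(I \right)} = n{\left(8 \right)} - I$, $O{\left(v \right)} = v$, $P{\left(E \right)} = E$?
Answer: $-330462762$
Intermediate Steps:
$n{\left(Z \right)} = 2 Z$
$t{\left(I \right)} = -11 + I$ ($t{\left(I \right)} = 5 - \left(2 \cdot 8 - I\right) = 5 - \left(16 - I\right) = 5 + \left(-16 + I\right) = -11 + I$)
$\left(P{\left(189 \right)} - 11067\right) \left(30275 + t{\left(115 \right)}\right) = \left(189 - 11067\right) \left(30275 + \left(-11 + 115\right)\right) = \left(189 - 11067\right) \left(30275 + 104\right) = \left(-10878\right) 30379 = -330462762$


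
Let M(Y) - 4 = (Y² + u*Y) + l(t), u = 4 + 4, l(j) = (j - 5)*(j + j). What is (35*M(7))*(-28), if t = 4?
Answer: -98980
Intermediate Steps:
l(j) = 2*j*(-5 + j) (l(j) = (-5 + j)*(2*j) = 2*j*(-5 + j))
u = 8
M(Y) = -4 + Y² + 8*Y (M(Y) = 4 + ((Y² + 8*Y) + 2*4*(-5 + 4)) = 4 + ((Y² + 8*Y) + 2*4*(-1)) = 4 + ((Y² + 8*Y) - 8) = 4 + (-8 + Y² + 8*Y) = -4 + Y² + 8*Y)
(35*M(7))*(-28) = (35*(-4 + 7² + 8*7))*(-28) = (35*(-4 + 49 + 56))*(-28) = (35*101)*(-28) = 3535*(-28) = -98980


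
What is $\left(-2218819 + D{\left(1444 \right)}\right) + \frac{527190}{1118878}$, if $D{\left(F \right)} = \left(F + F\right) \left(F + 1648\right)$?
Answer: $\frac{3754326581598}{559439} \approx 6.7109 \cdot 10^{6}$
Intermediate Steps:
$D{\left(F \right)} = 2 F \left(1648 + F\right)$
$\left(-2218819 + D{\left(1444 \right)}\right) + \frac{527190}{1118878} = \left(-2218819 + 2 \cdot 1444 \left(1648 + 1444\right)\right) + \frac{527190}{1118878} = \left(-2218819 + 2 \cdot 1444 \cdot 3092\right) + 527190 \cdot \frac{1}{1118878} = \left(-2218819 + 8929696\right) + \frac{263595}{559439} = 6710877 + \frac{263595}{559439} = \frac{3754326581598}{559439}$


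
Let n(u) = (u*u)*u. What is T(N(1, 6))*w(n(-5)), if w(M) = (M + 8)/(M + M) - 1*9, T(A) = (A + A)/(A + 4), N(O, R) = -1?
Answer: 711/125 ≈ 5.6880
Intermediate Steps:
n(u) = u³ (n(u) = u²*u = u³)
T(A) = 2*A/(4 + A) (T(A) = (2*A)/(4 + A) = 2*A/(4 + A))
w(M) = -9 + (8 + M)/(2*M) (w(M) = (8 + M)/((2*M)) - 9 = (8 + M)*(1/(2*M)) - 9 = (8 + M)/(2*M) - 9 = -9 + (8 + M)/(2*M))
T(N(1, 6))*w(n(-5)) = (2*(-1)/(4 - 1))*(-17/2 + 4/((-5)³)) = (2*(-1)/3)*(-17/2 + 4/(-125)) = (2*(-1)*(⅓))*(-17/2 + 4*(-1/125)) = -2*(-17/2 - 4/125)/3 = -⅔*(-2133/250) = 711/125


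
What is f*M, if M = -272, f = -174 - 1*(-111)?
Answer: 17136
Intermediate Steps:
f = -63 (f = -174 + 111 = -63)
f*M = -63*(-272) = 17136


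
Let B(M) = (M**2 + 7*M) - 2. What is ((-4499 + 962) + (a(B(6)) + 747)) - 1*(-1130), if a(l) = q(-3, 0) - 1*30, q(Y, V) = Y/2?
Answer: -3383/2 ≈ -1691.5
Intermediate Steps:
B(M) = -2 + M**2 + 7*M
q(Y, V) = Y/2 (q(Y, V) = Y*(1/2) = Y/2)
a(l) = -63/2 (a(l) = (1/2)*(-3) - 1*30 = -3/2 - 30 = -63/2)
((-4499 + 962) + (a(B(6)) + 747)) - 1*(-1130) = ((-4499 + 962) + (-63/2 + 747)) - 1*(-1130) = (-3537 + 1431/2) + 1130 = -5643/2 + 1130 = -3383/2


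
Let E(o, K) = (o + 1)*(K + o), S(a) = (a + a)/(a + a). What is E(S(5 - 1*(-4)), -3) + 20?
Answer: 16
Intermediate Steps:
S(a) = 1 (S(a) = (2*a)/((2*a)) = (2*a)*(1/(2*a)) = 1)
E(o, K) = (1 + o)*(K + o)
E(S(5 - 1*(-4)), -3) + 20 = (-3 + 1 + 1**2 - 3*1) + 20 = (-3 + 1 + 1 - 3) + 20 = -4 + 20 = 16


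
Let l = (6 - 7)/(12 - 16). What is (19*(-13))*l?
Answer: -247/4 ≈ -61.750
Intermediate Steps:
l = ¼ (l = -1/(-4) = -1*(-¼) = ¼ ≈ 0.25000)
(19*(-13))*l = (19*(-13))*(¼) = -247*¼ = -247/4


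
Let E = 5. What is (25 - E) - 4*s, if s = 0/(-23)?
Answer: 20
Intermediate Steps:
s = 0 (s = 0*(-1/23) = 0)
(25 - E) - 4*s = (25 - 1*5) - 4*0 = (25 - 5) + 0 = 20 + 0 = 20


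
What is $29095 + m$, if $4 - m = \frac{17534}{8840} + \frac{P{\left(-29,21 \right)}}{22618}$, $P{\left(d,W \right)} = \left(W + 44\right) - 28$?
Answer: $\frac{1454436984447}{49985780} \approx 29097.0$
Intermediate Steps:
$P{\left(d,W \right)} = 16 + W$ ($P{\left(d,W \right)} = \left(44 + W\right) - 28 = 16 + W$)
$m = \frac{100715347}{49985780}$ ($m = 4 - \left(\frac{17534}{8840} + \frac{16 + 21}{22618}\right) = 4 - \left(17534 \cdot \frac{1}{8840} + 37 \cdot \frac{1}{22618}\right) = 4 - \left(\frac{8767}{4420} + \frac{37}{22618}\right) = 4 - \frac{99227773}{49985780} = \frac{100715347}{49985780} \approx 2.0149$)
$29095 + m = 29095 + \frac{100715347}{49985780} = \frac{1454436984447}{49985780}$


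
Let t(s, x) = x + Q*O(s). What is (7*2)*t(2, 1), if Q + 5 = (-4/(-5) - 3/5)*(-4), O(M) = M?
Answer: -742/5 ≈ -148.40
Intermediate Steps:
Q = -29/5 (Q = -5 + (-4/(-5) - 3/5)*(-4) = -5 + (-4*(-⅕) - 3*⅕)*(-4) = -5 + (⅘ - ⅗)*(-4) = -5 + (⅕)*(-4) = -5 - ⅘ = -29/5 ≈ -5.8000)
t(s, x) = x - 29*s/5
(7*2)*t(2, 1) = (7*2)*(1 - 29/5*2) = 14*(1 - 58/5) = 14*(-53/5) = -742/5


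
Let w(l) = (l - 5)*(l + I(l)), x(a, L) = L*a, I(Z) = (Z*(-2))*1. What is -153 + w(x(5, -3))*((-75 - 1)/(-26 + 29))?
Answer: 7447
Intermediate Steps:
I(Z) = -2*Z (I(Z) = -2*Z*1 = -2*Z)
w(l) = -l*(-5 + l) (w(l) = (l - 5)*(l - 2*l) = (-5 + l)*(-l) = -l*(-5 + l))
-153 + w(x(5, -3))*((-75 - 1)/(-26 + 29)) = -153 + ((-3*5)*(5 - (-3)*5))*((-75 - 1)/(-26 + 29)) = -153 + (-15*(5 - 1*(-15)))*(-76/3) = -153 + (-15*(5 + 15))*(-76*⅓) = -153 - 15*20*(-76/3) = -153 - 300*(-76/3) = -153 + 7600 = 7447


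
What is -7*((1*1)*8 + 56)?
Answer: -448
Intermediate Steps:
-7*((1*1)*8 + 56) = -7*(1*8 + 56) = -7*(8 + 56) = -7*64 = -448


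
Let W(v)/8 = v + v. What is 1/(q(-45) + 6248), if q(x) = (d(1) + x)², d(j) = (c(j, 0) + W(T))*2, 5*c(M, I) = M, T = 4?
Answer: 25/330089 ≈ 7.5737e-5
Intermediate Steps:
c(M, I) = M/5
W(v) = 16*v (W(v) = 8*(v + v) = 8*(2*v) = 16*v)
d(j) = 128 + 2*j/5 (d(j) = (j/5 + 16*4)*2 = (j/5 + 64)*2 = (64 + j/5)*2 = 128 + 2*j/5)
q(x) = (642/5 + x)² (q(x) = ((128 + (⅖)*1) + x)² = ((128 + ⅖) + x)² = (642/5 + x)²)
1/(q(-45) + 6248) = 1/((642 + 5*(-45))²/25 + 6248) = 1/((642 - 225)²/25 + 6248) = 1/((1/25)*417² + 6248) = 1/((1/25)*173889 + 6248) = 1/(173889/25 + 6248) = 1/(330089/25) = 25/330089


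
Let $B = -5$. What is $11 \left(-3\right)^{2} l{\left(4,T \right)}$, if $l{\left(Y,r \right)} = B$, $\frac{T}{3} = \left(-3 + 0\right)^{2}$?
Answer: $-495$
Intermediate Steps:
$T = 27$ ($T = 3 \left(-3 + 0\right)^{2} = 3 \left(-3\right)^{2} = 3 \cdot 9 = 27$)
$l{\left(Y,r \right)} = -5$
$11 \left(-3\right)^{2} l{\left(4,T \right)} = 11 \left(-3\right)^{2} \left(-5\right) = 11 \cdot 9 \left(-5\right) = 99 \left(-5\right) = -495$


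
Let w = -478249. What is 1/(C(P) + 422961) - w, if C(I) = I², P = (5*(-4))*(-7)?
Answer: 211654355690/442561 ≈ 4.7825e+5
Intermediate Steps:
P = 140 (P = -20*(-7) = 140)
1/(C(P) + 422961) - w = 1/(140² + 422961) - 1*(-478249) = 1/(19600 + 422961) + 478249 = 1/442561 + 478249 = 211654355690/442561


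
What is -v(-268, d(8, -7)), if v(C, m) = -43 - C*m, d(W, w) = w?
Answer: 1919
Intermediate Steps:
v(C, m) = -43 - C*m
-v(-268, d(8, -7)) = -(-43 - 1*(-268)*(-7)) = -(-43 - 1876) = -1*(-1919) = 1919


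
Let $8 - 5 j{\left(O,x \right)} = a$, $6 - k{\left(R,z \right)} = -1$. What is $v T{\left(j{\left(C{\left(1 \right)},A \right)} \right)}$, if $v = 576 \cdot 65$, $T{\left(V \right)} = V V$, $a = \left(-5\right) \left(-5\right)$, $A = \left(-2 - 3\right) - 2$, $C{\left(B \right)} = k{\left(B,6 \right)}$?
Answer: $\frac{2164032}{5} \approx 4.3281 \cdot 10^{5}$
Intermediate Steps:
$k{\left(R,z \right)} = 7$ ($k{\left(R,z \right)} = 6 - -1 = 6 + 1 = 7$)
$C{\left(B \right)} = 7$
$A = -7$ ($A = -5 - 2 = -7$)
$a = 25$
$j{\left(O,x \right)} = - \frac{17}{5}$ ($j{\left(O,x \right)} = \frac{8}{5} - 5 = - \frac{17}{5}$)
$T{\left(V \right)} = V^{2}$
$v = 37440$
$v T{\left(j{\left(C{\left(1 \right)},A \right)} \right)} = 37440 \left(- \frac{17}{5}\right)^{2} = 37440 \cdot \frac{289}{25} = \frac{2164032}{5}$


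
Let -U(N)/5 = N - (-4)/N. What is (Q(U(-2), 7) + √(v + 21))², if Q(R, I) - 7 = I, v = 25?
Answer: (14 + √46)² ≈ 431.91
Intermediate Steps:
U(N) = -20/N - 5*N (U(N) = -5*(N - (-4)/N) = -5*(N + 4/N) = -20/N - 5*N)
Q(R, I) = 7 + I
(Q(U(-2), 7) + √(v + 21))² = ((7 + 7) + √(25 + 21))² = (14 + √46)²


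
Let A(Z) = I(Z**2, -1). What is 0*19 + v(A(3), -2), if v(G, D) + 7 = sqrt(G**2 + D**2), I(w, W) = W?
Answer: -7 + sqrt(5) ≈ -4.7639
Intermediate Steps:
A(Z) = -1
v(G, D) = -7 + sqrt(D**2 + G**2) (v(G, D) = -7 + sqrt(G**2 + D**2) = -7 + sqrt(D**2 + G**2))
0*19 + v(A(3), -2) = 0*19 + (-7 + sqrt((-2)**2 + (-1)**2)) = 0 + (-7 + sqrt(4 + 1)) = 0 + (-7 + sqrt(5)) = -7 + sqrt(5)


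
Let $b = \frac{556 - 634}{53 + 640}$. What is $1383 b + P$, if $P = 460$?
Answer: $\frac{23434}{77} \approx 304.34$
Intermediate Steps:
$b = - \frac{26}{231}$ ($b = - \frac{78}{693} = \left(-78\right) \frac{1}{693} = - \frac{26}{231} \approx -0.11255$)
$1383 b + P = 1383 \left(- \frac{26}{231}\right) + 460 = - \frac{11986}{77} + 460 = \frac{23434}{77}$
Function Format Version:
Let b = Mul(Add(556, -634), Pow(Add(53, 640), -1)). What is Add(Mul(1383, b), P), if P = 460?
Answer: Rational(23434, 77) ≈ 304.34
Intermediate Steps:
b = Rational(-26, 231) (b = Mul(-78, Pow(693, -1)) = Mul(-78, Rational(1, 693)) = Rational(-26, 231) ≈ -0.11255)
Add(Mul(1383, b), P) = Add(Mul(1383, Rational(-26, 231)), 460) = Add(Rational(-11986, 77), 460) = Rational(23434, 77)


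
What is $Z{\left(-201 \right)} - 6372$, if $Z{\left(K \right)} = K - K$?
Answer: $-6372$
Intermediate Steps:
$Z{\left(K \right)} = 0$
$Z{\left(-201 \right)} - 6372 = 0 - 6372 = -6372$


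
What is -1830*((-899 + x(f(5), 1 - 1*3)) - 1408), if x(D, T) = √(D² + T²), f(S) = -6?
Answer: 4221810 - 3660*√10 ≈ 4.2102e+6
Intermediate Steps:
-1830*((-899 + x(f(5), 1 - 1*3)) - 1408) = -1830*((-899 + √((-6)² + (1 - 1*3)²)) - 1408) = -1830*((-899 + √(36 + (1 - 3)²)) - 1408) = -1830*((-899 + √(36 + (-2)²)) - 1408) = -1830*((-899 + √(36 + 4)) - 1408) = -1830*((-899 + √40) - 1408) = -1830*((-899 + 2*√10) - 1408) = -1830*(-2307 + 2*√10) = 4221810 - 3660*√10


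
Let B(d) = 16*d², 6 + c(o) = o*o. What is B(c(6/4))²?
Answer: 50625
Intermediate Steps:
c(o) = -6 + o² (c(o) = -6 + o*o = -6 + o²)
B(c(6/4))² = (16*(-6 + (6/4)²)²)² = (16*(-6 + (6*(¼))²)²)² = (16*(-6 + (3/2)²)²)² = (16*(-6 + 9/4)²)² = (16*(-15/4)²)² = (16*(225/16))² = 225² = 50625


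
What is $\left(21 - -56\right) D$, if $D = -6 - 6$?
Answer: $-924$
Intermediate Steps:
$D = -12$ ($D = -6 + \left(-8 + 2\right) = -6 - 6 = -12$)
$\left(21 - -56\right) D = \left(21 - -56\right) \left(-12\right) = \left(21 + 56\right) \left(-12\right) = 77 \left(-12\right) = -924$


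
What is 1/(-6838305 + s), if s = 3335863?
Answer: -1/3502442 ≈ -2.8551e-7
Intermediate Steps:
1/(-6838305 + s) = 1/(-6838305 + 3335863) = 1/(-3502442) = -1/3502442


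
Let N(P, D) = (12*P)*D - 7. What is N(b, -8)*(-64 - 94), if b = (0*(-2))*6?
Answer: 1106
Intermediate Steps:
b = 0 (b = 0*6 = 0)
N(P, D) = -7 + 12*D*P (N(P, D) = 12*D*P - 7 = -7 + 12*D*P)
N(b, -8)*(-64 - 94) = (-7 + 12*(-8)*0)*(-64 - 94) = (-7 + 0)*(-158) = -7*(-158) = 1106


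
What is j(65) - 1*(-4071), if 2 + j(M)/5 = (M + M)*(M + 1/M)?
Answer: 46321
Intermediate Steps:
j(M) = -10 + 10*M*(M + 1/M) (j(M) = -10 + 5*((M + M)*(M + 1/M)) = -10 + 5*((2*M)*(M + 1/M)) = -10 + 5*(2*M*(M + 1/M)) = -10 + 10*M*(M + 1/M))
j(65) - 1*(-4071) = 10*65² - 1*(-4071) = 10*4225 + 4071 = 42250 + 4071 = 46321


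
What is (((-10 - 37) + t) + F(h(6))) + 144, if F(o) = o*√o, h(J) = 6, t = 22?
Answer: 119 + 6*√6 ≈ 133.70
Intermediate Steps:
F(o) = o^(3/2)
(((-10 - 37) + t) + F(h(6))) + 144 = (((-10 - 37) + 22) + 6^(3/2)) + 144 = ((-47 + 22) + 6*√6) + 144 = (-25 + 6*√6) + 144 = 119 + 6*√6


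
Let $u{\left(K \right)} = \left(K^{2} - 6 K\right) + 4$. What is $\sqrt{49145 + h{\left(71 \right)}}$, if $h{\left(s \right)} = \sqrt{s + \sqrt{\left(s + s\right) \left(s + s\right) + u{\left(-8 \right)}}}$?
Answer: $\sqrt{49145 + \sqrt{71 + 26 \sqrt{30}}} \approx 221.72$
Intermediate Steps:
$u{\left(K \right)} = 4 + K^{2} - 6 K$
$h{\left(s \right)} = \sqrt{s + \sqrt{116 + 4 s^{2}}}$ ($h{\left(s \right)} = \sqrt{s + \sqrt{\left(s + s\right) \left(s + s\right) + \left(4 + \left(-8\right)^{2} - -48\right)}} = \sqrt{s + \sqrt{2 s 2 s + \left(4 + 64 + 48\right)}} = \sqrt{s + \sqrt{4 s^{2} + 116}} = \sqrt{s + \sqrt{116 + 4 s^{2}}}$)
$\sqrt{49145 + h{\left(71 \right)}} = \sqrt{49145 + \sqrt{71 + 2 \sqrt{29 + 71^{2}}}} = \sqrt{49145 + \sqrt{71 + 2 \sqrt{29 + 5041}}} = \sqrt{49145 + \sqrt{71 + 2 \sqrt{5070}}} = \sqrt{49145 + \sqrt{71 + 2 \cdot 13 \sqrt{30}}} = \sqrt{49145 + \sqrt{71 + 26 \sqrt{30}}}$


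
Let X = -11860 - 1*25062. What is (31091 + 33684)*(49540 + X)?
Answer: 817330950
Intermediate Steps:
X = -36922 (X = -11860 - 25062 = -36922)
(31091 + 33684)*(49540 + X) = (31091 + 33684)*(49540 - 36922) = 64775*12618 = 817330950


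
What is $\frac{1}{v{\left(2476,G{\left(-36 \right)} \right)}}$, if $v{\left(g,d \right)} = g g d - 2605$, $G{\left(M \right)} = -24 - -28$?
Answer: $\frac{1}{24519699} \approx 4.0784 \cdot 10^{-8}$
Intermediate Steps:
$G{\left(M \right)} = 4$ ($G{\left(M \right)} = -24 + 28 = 4$)
$v{\left(g,d \right)} = -2605 + d g^{2}$ ($v{\left(g,d \right)} = g^{2} d - 2605 = d g^{2} - 2605 = -2605 + d g^{2}$)
$\frac{1}{v{\left(2476,G{\left(-36 \right)} \right)}} = \frac{1}{-2605 + 4 \cdot 2476^{2}} = \frac{1}{-2605 + 4 \cdot 6130576} = \frac{1}{-2605 + 24522304} = \frac{1}{24519699}$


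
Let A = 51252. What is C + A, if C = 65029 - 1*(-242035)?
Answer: 358316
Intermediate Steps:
C = 307064 (C = 65029 + 242035 = 307064)
C + A = 307064 + 51252 = 358316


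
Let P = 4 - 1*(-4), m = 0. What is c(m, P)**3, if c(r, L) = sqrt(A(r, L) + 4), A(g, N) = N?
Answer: 24*sqrt(3) ≈ 41.569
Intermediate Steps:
P = 8 (P = 4 + 4 = 8)
c(r, L) = sqrt(4 + L) (c(r, L) = sqrt(L + 4) = sqrt(4 + L))
c(m, P)**3 = (sqrt(4 + 8))**3 = (sqrt(12))**3 = (2*sqrt(3))**3 = 24*sqrt(3)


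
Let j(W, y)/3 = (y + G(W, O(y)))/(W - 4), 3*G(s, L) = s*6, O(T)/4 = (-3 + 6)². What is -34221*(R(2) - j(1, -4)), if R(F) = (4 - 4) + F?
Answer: 0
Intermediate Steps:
O(T) = 36 (O(T) = 4*(-3 + 6)² = 4*3² = 4*9 = 36)
G(s, L) = 2*s (G(s, L) = (s*6)/3 = (6*s)/3 = 2*s)
R(F) = F (R(F) = 0 + F = F)
j(W, y) = 3*(y + 2*W)/(-4 + W) (j(W, y) = 3*((y + 2*W)/(W - 4)) = 3*((y + 2*W)/(-4 + W)) = 3*(y + 2*W)/(-4 + W))
-34221*(R(2) - j(1, -4)) = -34221*(2 - 3*(-4 + 2*1)/(-4 + 1)) = -34221*(2 - 3*(-4 + 2)/(-3)) = -34221*(2 - 3*(-1)*(-2)/3) = -34221*(2 - 1*2) = -34221*(2 - 2) = -34221*0 = 0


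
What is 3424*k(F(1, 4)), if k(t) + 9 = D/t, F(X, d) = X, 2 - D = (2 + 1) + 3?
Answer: -44512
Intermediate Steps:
D = -4 (D = 2 - ((2 + 1) + 3) = 2 - (3 + 3) = 2 - 1*6 = 2 - 6 = -4)
k(t) = -9 - 4/t
3424*k(F(1, 4)) = 3424*(-9 - 4/1) = 3424*(-9 - 4*1) = 3424*(-9 - 4) = 3424*(-13) = -44512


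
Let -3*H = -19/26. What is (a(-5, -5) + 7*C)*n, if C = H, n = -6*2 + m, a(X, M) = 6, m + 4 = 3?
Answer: -601/6 ≈ -100.17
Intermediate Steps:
m = -1 (m = -4 + 3 = -1)
n = -13 (n = -6*2 - 1 = -12 - 1 = -13)
H = 19/78 (H = -(-19)/(3*26) = -⅓*(-19/26) = 19/78 ≈ 0.24359)
C = 19/78 ≈ 0.24359
(a(-5, -5) + 7*C)*n = (6 + 7*(19/78))*(-13) = (6 + 133/78)*(-13) = (601/78)*(-13) = -601/6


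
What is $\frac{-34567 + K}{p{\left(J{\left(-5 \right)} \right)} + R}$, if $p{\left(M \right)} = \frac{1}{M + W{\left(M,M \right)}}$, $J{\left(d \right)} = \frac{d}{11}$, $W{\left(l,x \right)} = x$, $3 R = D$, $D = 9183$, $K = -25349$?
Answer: $- \frac{599160}{30599} \approx -19.581$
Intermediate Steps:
$R = 3061$ ($R = \frac{1}{3} \cdot 9183 = 3061$)
$J{\left(d \right)} = \frac{d}{11}$ ($J{\left(d \right)} = d \frac{1}{11} = \frac{d}{11}$)
$p{\left(M \right)} = \frac{1}{2 M}$ ($p{\left(M \right)} = \frac{1}{M + M} = \frac{1}{2 M}$)
$\frac{-34567 + K}{p{\left(J{\left(-5 \right)} \right)} + R} = \frac{-34567 - 25349}{\frac{1}{2 \cdot \frac{1}{11} \left(-5\right)} + 3061} = - \frac{59916}{\frac{1}{2 \left(- \frac{5}{11}\right)} + 3061} = - \frac{59916}{\frac{1}{2} \left(- \frac{11}{5}\right) + 3061} = - \frac{59916}{- \frac{11}{10} + 3061} = - \frac{59916}{\frac{30599}{10}} = \left(-59916\right) \frac{10}{30599} = - \frac{599160}{30599}$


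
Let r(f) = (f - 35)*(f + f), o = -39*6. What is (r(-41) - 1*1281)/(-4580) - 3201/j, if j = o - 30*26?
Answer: 1606711/774020 ≈ 2.0758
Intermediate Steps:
o = -234
j = -1014 (j = -234 - 30*26 = -234 - 780 = -1014)
r(f) = 2*f*(-35 + f) (r(f) = (-35 + f)*(2*f) = 2*f*(-35 + f))
(r(-41) - 1*1281)/(-4580) - 3201/j = (2*(-41)*(-35 - 41) - 1*1281)/(-4580) - 3201/(-1014) = (2*(-41)*(-76) - 1281)*(-1/4580) - 3201*(-1/1014) = (6232 - 1281)*(-1/4580) + 1067/338 = 4951*(-1/4580) + 1067/338 = -4951/4580 + 1067/338 = 1606711/774020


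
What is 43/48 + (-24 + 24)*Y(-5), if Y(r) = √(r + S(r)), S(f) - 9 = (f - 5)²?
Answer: 43/48 ≈ 0.89583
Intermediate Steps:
S(f) = 9 + (-5 + f)² (S(f) = 9 + (f - 5)² = 9 + (-5 + f)²)
Y(r) = √(9 + r + (-5 + r)²) (Y(r) = √(r + (9 + (-5 + r)²)) = √(9 + r + (-5 + r)²))
43/48 + (-24 + 24)*Y(-5) = 43/48 + (-24 + 24)*√(9 - 5 + (-5 - 5)²) = 43*(1/48) + 0*√(9 - 5 + (-10)²) = 43/48 + 0*√(9 - 5 + 100) = 43/48 + 0*√104 = 43/48 + 0*(2*√26) = 43/48 + 0 = 43/48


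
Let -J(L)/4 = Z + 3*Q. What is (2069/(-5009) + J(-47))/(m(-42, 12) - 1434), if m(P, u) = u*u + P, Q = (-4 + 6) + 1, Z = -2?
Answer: 142321/6671988 ≈ 0.021331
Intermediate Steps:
Q = 3 (Q = 2 + 1 = 3)
m(P, u) = P + u**2 (m(P, u) = u**2 + P = P + u**2)
J(L) = -28 (J(L) = -4*(-2 + 3*3) = -4*(-2 + 9) = -4*7 = -28)
(2069/(-5009) + J(-47))/(m(-42, 12) - 1434) = (2069/(-5009) - 28)/((-42 + 12**2) - 1434) = (2069*(-1/5009) - 28)/((-42 + 144) - 1434) = (-2069/5009 - 28)/(102 - 1434) = -142321/5009/(-1332) = -142321/5009*(-1/1332) = 142321/6671988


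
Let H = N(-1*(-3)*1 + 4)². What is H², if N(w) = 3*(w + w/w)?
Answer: 331776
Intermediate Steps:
N(w) = 3 + 3*w (N(w) = 3*(w + 1) = 3*(1 + w) = 3 + 3*w)
H = 576 (H = (3 + 3*(-1*(-3)*1 + 4))² = (3 + 3*(3*1 + 4))² = (3 + 3*(3 + 4))² = (3 + 3*7)² = (3 + 21)² = 24² = 576)
H² = 576² = 331776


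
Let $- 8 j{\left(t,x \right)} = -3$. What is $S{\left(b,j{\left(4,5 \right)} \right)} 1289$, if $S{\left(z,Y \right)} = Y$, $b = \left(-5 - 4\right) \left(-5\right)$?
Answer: $\frac{3867}{8} \approx 483.38$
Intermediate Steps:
$j{\left(t,x \right)} = \frac{3}{8}$ ($j{\left(t,x \right)} = \left(- \frac{1}{8}\right) \left(-3\right) = \frac{3}{8}$)
$b = 45$ ($b = \left(-9\right) \left(-5\right) = 45$)
$S{\left(b,j{\left(4,5 \right)} \right)} 1289 = \frac{3}{8} \cdot 1289 = \frac{3867}{8}$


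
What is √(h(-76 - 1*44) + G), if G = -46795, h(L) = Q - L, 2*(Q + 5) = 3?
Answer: 3*I*√20746/2 ≈ 216.05*I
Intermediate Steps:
Q = -7/2 (Q = -5 + (½)*3 = -5 + 3/2 = -7/2 ≈ -3.5000)
h(L) = -7/2 - L
√(h(-76 - 1*44) + G) = √((-7/2 - (-76 - 1*44)) - 46795) = √((-7/2 - (-76 - 44)) - 46795) = √((-7/2 - 1*(-120)) - 46795) = √((-7/2 + 120) - 46795) = √(233/2 - 46795) = √(-93357/2) = 3*I*√20746/2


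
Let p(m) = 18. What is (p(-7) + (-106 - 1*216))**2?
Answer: 92416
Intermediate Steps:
(p(-7) + (-106 - 1*216))**2 = (18 + (-106 - 1*216))**2 = (18 + (-106 - 216))**2 = (18 - 322)**2 = (-304)**2 = 92416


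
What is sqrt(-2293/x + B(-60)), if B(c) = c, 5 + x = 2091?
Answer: I*sqrt(265866958)/2086 ≈ 7.8166*I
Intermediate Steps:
x = 2086 (x = -5 + 2091 = 2086)
sqrt(-2293/x + B(-60)) = sqrt(-2293/2086 - 60) = sqrt(-127453/2086) = I*sqrt(265866958)/2086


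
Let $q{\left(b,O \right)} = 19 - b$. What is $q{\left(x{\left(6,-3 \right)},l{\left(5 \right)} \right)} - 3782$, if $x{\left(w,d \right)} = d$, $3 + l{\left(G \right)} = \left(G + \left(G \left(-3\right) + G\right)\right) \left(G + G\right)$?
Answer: $-3760$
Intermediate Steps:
$l{\left(G \right)} = -3 - 2 G^{2}$ ($l{\left(G \right)} = -3 + \left(G + \left(G \left(-3\right) + G\right)\right) \left(G + G\right) = -3 + \left(G + \left(- 3 G + G\right)\right) 2 G = -3 + \left(G - 2 G\right) 2 G = -3 + - G 2 G = -3 - 2 G^{2}$)
$q{\left(x{\left(6,-3 \right)},l{\left(5 \right)} \right)} - 3782 = \left(19 - -3\right) - 3782 = \left(19 + 3\right) - 3782 = 22 - 3782 = -3760$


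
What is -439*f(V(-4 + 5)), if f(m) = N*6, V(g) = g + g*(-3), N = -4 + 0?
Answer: 10536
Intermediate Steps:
N = -4
V(g) = -2*g (V(g) = g - 3*g = -2*g)
f(m) = -24 (f(m) = -4*6 = -24)
-439*f(V(-4 + 5)) = -439*(-24) = 10536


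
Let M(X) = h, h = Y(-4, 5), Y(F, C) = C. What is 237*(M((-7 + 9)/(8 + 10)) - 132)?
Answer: -30099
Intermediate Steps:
h = 5
M(X) = 5
237*(M((-7 + 9)/(8 + 10)) - 132) = 237*(5 - 132) = 237*(-127) = -30099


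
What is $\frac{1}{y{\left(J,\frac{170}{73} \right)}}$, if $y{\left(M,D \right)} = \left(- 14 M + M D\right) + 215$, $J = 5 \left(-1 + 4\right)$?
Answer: $\frac{73}{2915} \approx 0.025043$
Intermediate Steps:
$J = 15$ ($J = 5 \cdot 3 = 15$)
$y{\left(M,D \right)} = 215 - 14 M + D M$ ($y{\left(M,D \right)} = \left(- 14 M + D M\right) + 215 = 215 - 14 M + D M$)
$\frac{1}{y{\left(J,\frac{170}{73} \right)}} = \frac{1}{215 - 210 + \frac{170}{73} \cdot 15} = \frac{1}{215 - 210 + \frac{2550}{73}} = \frac{1}{\frac{2915}{73}} = \frac{73}{2915}$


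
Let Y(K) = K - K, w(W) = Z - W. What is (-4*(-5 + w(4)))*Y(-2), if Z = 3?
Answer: 0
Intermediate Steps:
w(W) = 3 - W
Y(K) = 0
(-4*(-5 + w(4)))*Y(-2) = -4*(-5 + (3 - 1*4))*0 = -4*(-5 + (3 - 4))*0 = -4*(-5 - 1)*0 = -4*(-6)*0 = 24*0 = 0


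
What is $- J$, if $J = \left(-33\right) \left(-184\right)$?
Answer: $-6072$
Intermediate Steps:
$J = 6072$
$- J = \left(-1\right) 6072 = -6072$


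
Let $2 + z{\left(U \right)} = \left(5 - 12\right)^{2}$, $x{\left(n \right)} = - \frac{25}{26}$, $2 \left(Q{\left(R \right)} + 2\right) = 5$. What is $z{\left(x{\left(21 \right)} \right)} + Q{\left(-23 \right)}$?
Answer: $\frac{95}{2} \approx 47.5$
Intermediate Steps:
$Q{\left(R \right)} = \frac{1}{2}$ ($Q{\left(R \right)} = -2 + \frac{1}{2} \cdot 5 = -2 + \frac{5}{2} = \frac{1}{2}$)
$x{\left(n \right)} = - \frac{25}{26}$ ($x{\left(n \right)} = \left(-25\right) \frac{1}{26} = - \frac{25}{26}$)
$z{\left(U \right)} = 47$ ($z{\left(U \right)} = -2 + \left(5 - 12\right)^{2} = -2 + \left(-7\right)^{2} = -2 + 49 = 47$)
$z{\left(x{\left(21 \right)} \right)} + Q{\left(-23 \right)} = 47 + \frac{1}{2} = \frac{95}{2}$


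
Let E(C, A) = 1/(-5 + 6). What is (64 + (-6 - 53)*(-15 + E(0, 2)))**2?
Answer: 792100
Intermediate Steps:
E(C, A) = 1 (E(C, A) = 1/1 = 1)
(64 + (-6 - 53)*(-15 + E(0, 2)))**2 = (64 + (-6 - 53)*(-15 + 1))**2 = (64 - 59*(-14))**2 = (64 + 826)**2 = 890**2 = 792100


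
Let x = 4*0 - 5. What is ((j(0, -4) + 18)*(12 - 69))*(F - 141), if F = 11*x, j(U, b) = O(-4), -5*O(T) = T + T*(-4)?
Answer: 871416/5 ≈ 1.7428e+5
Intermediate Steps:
x = -5 (x = 0 - 5 = -5)
O(T) = 3*T/5 (O(T) = -(T + T*(-4))/5 = -(T - 4*T)/5 = -(-3)*T/5 = 3*T/5)
j(U, b) = -12/5 (j(U, b) = (⅗)*(-4) = -12/5)
F = -55 (F = 11*(-5) = -55)
((j(0, -4) + 18)*(12 - 69))*(F - 141) = ((-12/5 + 18)*(12 - 69))*(-55 - 141) = ((78/5)*(-57))*(-196) = -4446/5*(-196) = 871416/5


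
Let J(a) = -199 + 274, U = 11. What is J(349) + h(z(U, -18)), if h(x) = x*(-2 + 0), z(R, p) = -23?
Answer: 121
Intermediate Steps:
h(x) = -2*x (h(x) = x*(-2) = -2*x)
J(a) = 75
J(349) + h(z(U, -18)) = 75 - 2*(-23) = 75 + 46 = 121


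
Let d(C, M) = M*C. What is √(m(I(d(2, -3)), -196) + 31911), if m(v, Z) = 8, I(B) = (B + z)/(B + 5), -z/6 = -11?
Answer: √31919 ≈ 178.66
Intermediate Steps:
z = 66 (z = -6*(-11) = 66)
d(C, M) = C*M
I(B) = (66 + B)/(5 + B) (I(B) = (B + 66)/(B + 5) = (66 + B)/(5 + B))
√(m(I(d(2, -3)), -196) + 31911) = √(8 + 31911) = √31919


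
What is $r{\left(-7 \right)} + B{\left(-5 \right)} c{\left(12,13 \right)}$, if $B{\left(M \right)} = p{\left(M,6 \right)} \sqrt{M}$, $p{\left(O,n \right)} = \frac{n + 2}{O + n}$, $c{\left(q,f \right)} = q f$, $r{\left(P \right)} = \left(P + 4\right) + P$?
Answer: $-10 + 1248 i \sqrt{5} \approx -10.0 + 2790.6 i$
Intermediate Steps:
$r{\left(P \right)} = 4 + 2 P$ ($r{\left(P \right)} = \left(4 + P\right) + P = 4 + 2 P$)
$c{\left(q,f \right)} = f q$
$p{\left(O,n \right)} = \frac{2 + n}{O + n}$
$B{\left(M \right)} = \frac{8 \sqrt{M}}{6 + M}$ ($B{\left(M \right)} = \frac{2 + 6}{M + 6} \sqrt{M} = \frac{1}{6 + M} 8 \sqrt{M} = \frac{8}{6 + M} \sqrt{M} = \frac{8 \sqrt{M}}{6 + M}$)
$r{\left(-7 \right)} + B{\left(-5 \right)} c{\left(12,13 \right)} = \left(4 + 2 \left(-7\right)\right) + \frac{8 \sqrt{-5}}{6 - 5} \cdot 13 \cdot 12 = \left(4 - 14\right) + \frac{8 i \sqrt{5}}{1} \cdot 156 = -10 + 8 i \sqrt{5} \cdot 1 \cdot 156 = -10 + 8 i \sqrt{5} \cdot 156 = -10 + 1248 i \sqrt{5}$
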